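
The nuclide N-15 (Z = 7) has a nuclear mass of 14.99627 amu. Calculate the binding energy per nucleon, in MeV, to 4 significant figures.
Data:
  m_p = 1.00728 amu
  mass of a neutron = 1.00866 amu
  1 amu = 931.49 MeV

Mass of separated nucleons = 7(1.00728) + 8(1.00866) = 7.05096 + 8.06928 = 15.12024 amu
The mass defect is 15.12024 − 14.99627 = 0.12397 amu.
Binding energy = Δm·c² = 0.12397 × 931.49 MeV/amu = 115.477 MeV
Dividing by A = 15 gives 7.698 MeV per nucleon.

7.698 MeV/nucleon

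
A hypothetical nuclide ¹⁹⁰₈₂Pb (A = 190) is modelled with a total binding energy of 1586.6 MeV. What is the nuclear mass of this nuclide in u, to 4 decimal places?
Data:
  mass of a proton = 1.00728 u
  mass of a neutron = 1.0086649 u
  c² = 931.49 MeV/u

Mass defect = 1586.6 MeV / (931.49 MeV/u) = 1.703293 u
Constituent mass = 82(1.00728) + 108(1.0086649) = 191.5327692 u
Nuclear mass = 191.5327692 − 1.703293 = 189.8294762 u ≈ 189.8295 u (to 4 decimal places)

189.8295 u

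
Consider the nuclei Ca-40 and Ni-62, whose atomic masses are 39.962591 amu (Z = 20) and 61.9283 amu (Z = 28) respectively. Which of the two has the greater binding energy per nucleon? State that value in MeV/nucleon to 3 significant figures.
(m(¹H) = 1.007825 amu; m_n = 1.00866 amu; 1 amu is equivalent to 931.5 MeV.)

Ca-40: Σm = 20(1.007825) + 20(1.00866) = 40.329700 amu; Δm = 0.367109 amu; E_B = 341.96 MeV; E_B/A = 8.549 MeV
Ni-62: Σm = 28(1.007825) + 34(1.00866) = 62.513540 amu; Δm = 0.585240 amu; E_B = 545.15 MeV; E_B/A = 8.793 MeV
Ni-62 has the higher binding energy per nucleon, so it is the more tightly bound nucleus.

Ni-62; 8.79 MeV/nucleon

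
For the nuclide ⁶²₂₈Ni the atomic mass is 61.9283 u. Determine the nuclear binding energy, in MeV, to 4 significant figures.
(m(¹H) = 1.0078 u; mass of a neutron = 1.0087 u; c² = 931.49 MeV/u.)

545.8 MeV

Mass of separated nucleons = 28(1.0078) + 34(1.0087) = 28.2184 + 34.2958 = 62.5142 u
The mass defect is 62.5142 − 61.9283 = 0.5859 u.
Binding energy = Δm·c² = 0.5859 × 931.49 MeV/u = 545.760 MeV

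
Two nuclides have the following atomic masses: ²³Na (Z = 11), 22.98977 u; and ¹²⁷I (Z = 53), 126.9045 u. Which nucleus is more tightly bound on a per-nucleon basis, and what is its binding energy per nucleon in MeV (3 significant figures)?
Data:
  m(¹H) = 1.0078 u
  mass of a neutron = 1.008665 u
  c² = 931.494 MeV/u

¹²⁷I; 8.44 MeV/nucleon

²³Na: Σm = 11(1.0078) + 12(1.008665) = 23.189780 u; Δm = 0.200010 u; E_B = 186.31 MeV; E_B/A = 8.100 MeV
¹²⁷I: Σm = 53(1.0078) + 74(1.008665) = 128.054610 u; Δm = 1.150110 u; E_B = 1071.32 MeV; E_B/A = 8.436 MeV
¹²⁷I has the higher binding energy per nucleon, so it is the more tightly bound nucleus.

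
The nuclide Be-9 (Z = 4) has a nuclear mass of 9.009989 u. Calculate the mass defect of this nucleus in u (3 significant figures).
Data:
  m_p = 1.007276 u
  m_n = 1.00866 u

0.0624 u

Mass of separated nucleons = 4(1.007276) + 5(1.00866) = 4.029104 + 5.04330 = 9.072404 u
Δm = 9.072404 − 9.009989 = 0.062415 u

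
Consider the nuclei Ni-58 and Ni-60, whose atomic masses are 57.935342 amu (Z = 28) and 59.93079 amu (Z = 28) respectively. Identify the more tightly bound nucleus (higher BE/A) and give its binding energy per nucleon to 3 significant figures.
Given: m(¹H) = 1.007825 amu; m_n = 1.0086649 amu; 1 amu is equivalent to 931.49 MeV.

Ni-58: Σm = 28(1.007825) + 30(1.0086649) = 58.4790470 amu; Δm = 0.5437050 amu; E_B = 506.46 MeV; E_B/A = 8.732 MeV
Ni-60: Σm = 28(1.007825) + 32(1.0086649) = 60.4963768 amu; Δm = 0.5655868 amu; E_B = 526.84 MeV; E_B/A = 8.781 MeV
Ni-60 has the higher binding energy per nucleon, so it is the more tightly bound nucleus.

Ni-60; 8.78 MeV/nucleon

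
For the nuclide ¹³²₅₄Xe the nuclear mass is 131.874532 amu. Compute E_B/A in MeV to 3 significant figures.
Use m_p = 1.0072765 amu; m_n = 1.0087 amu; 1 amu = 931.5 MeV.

8.45 MeV/nucleon

Total constituent mass: 54 × 1.0072765 + 78 × 1.0087 = 133.0715310 amu
Mass defect Δm = 133.0715310 − 131.874532 = 1.1969990 amu
E_B = 1.1969990 × 931.5 = 1115.00 MeV
Per nucleon: 1115.00 / 132 = 8.447 MeV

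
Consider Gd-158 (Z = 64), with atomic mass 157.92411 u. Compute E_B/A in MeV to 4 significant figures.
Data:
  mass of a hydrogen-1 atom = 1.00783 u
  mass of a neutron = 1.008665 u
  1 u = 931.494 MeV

8.204 MeV/nucleon

Total constituent mass: 64 × 1.00783 + 94 × 1.008665 = 159.315630 u
Mass defect Δm = 159.315630 − 157.92411 = 1.391520 u
Binding energy = Δm·c² = 1.391520 × 931.494 MeV/u = 1296.19 MeV
Dividing by A = 158 gives 8.204 MeV per nucleon.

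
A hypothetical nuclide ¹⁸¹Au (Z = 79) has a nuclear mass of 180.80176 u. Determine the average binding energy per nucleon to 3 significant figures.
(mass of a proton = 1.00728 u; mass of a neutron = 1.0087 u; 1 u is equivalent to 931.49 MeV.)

8.55 MeV/nucleon

With 79 protons and 102 neutrons (A = 181):
Mass of separated nucleons = 79(1.00728) + 102(1.0087) = 79.57512 + 102.8874 = 182.46252 u
Δm = 182.46252 − 180.80176 = 1.66076 u
Binding energy = Δm·c² = 1.66076 × 931.49 MeV/u = 1546.98 MeV
Dividing by A = 181 gives 8.547 MeV per nucleon.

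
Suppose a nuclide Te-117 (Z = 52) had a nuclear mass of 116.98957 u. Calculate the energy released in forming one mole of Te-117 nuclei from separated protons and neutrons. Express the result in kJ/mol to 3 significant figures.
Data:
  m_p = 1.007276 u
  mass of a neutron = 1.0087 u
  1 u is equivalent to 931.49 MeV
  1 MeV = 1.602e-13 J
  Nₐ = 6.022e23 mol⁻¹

Z = 52, so N = A − Z = 117 − 52 = 65.
Total constituent mass: 52 × 1.007276 + 65 × 1.0087 = 117.943852 u
Mass defect Δm = 117.943852 − 116.98957 = 0.954282 u
Converting to energy: 0.954282 u × 931.49 MeV/u = 888.904 MeV
Per nucleus in joules: 888.904 MeV × 1.602e-13 J/MeV = 1.4240e-10 J
Per mole: 1.4240e-10 J × 6.022e23 mol⁻¹ = 8.5753e+13 J/mol

8.58e+10 kJ/mol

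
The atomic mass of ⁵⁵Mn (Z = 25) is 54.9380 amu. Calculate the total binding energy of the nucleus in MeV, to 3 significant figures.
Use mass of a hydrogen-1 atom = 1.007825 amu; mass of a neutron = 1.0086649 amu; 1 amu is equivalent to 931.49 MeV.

Total constituent mass: 25 × 1.007825 + 30 × 1.0086649 = 55.4555720 amu
The mass defect is 55.4555720 − 54.9380 = 0.5175720 amu.
E_B = 0.5175720 × 931.49 = 482.113 MeV

482 MeV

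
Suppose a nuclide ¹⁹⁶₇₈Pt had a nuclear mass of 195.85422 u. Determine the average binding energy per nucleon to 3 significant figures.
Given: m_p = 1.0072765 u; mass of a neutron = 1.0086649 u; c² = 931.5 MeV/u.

With 78 protons and 118 neutrons (A = 196):
Mass of separated nucleons = 78(1.0072765) + 118(1.0086649) = 78.5675670 + 119.0224582 = 197.5900252 u
Δm = 197.5900252 − 195.85422 = 1.7358052 u
Converting to energy: 1.7358052 u × 931.5 MeV/u = 1616.903 MeV
Per nucleon: 1616.903 / 196 = 8.250 MeV

8.25 MeV/nucleon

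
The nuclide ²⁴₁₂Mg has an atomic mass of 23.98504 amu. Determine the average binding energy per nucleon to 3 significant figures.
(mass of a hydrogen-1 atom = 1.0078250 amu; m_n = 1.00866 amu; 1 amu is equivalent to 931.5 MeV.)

8.26 MeV/nucleon

Total constituent mass: 12 × 1.0078250 + 12 × 1.00866 = 24.1978200 amu
The mass defect is 24.1978200 − 23.98504 = 0.2127800 amu.
Converting to energy: 0.2127800 amu × 931.5 MeV/amu = 198.205 MeV
Per nucleon: 198.205 / 24 = 8.259 MeV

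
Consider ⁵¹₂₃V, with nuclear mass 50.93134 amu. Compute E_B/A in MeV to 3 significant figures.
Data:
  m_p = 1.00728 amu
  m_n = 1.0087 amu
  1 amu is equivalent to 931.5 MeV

8.76 MeV/nucleon

The nucleus contains 23 protons and 51 − 23 = 28 neutrons.
Mass of separated nucleons = 23(1.00728) + 28(1.0087) = 23.16744 + 28.2436 = 51.41104 amu
Mass defect Δm = 51.41104 − 50.93134 = 0.47970 amu
Binding energy = Δm·c² = 0.47970 × 931.5 MeV/amu = 446.841 MeV
Per nucleon: 446.841 / 51 = 8.762 MeV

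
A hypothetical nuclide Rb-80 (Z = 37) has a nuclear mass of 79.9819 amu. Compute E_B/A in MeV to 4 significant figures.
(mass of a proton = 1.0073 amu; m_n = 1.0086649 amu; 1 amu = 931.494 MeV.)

The nucleus contains 37 protons and 80 − 37 = 43 neutrons.
Σm = 37·m_p + 43·m_n = 37.2701 + 43.3725907 = 80.6426907 amu
Mass defect Δm = 80.6426907 − 79.9819 = 0.6607907 amu
Converting to energy: 0.6607907 amu × 931.494 MeV/amu = 615.523 MeV
Per nucleon: 615.523 / 80 = 7.694 MeV

7.694 MeV/nucleon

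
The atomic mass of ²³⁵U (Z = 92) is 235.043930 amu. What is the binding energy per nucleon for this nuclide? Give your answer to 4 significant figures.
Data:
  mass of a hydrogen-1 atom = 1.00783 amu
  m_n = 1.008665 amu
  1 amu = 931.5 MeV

The nucleus contains 92 protons and 235 − 92 = 143 neutrons.
Total constituent mass: 92 × 1.00783 + 143 × 1.008665 = 236.959455 amu
The mass defect is 236.959455 − 235.043930 = 1.915525 amu.
Converting to energy: 1.915525 amu × 931.5 MeV/amu = 1784.31 MeV
Per nucleon: 1784.31 / 235 = 7.593 MeV

7.593 MeV/nucleon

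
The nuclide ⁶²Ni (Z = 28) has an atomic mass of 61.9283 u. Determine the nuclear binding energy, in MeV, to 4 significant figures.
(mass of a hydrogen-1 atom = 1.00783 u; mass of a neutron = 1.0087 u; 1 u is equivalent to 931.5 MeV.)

546.5 MeV

The nucleus contains 28 protons and 62 − 28 = 34 neutrons.
Total constituent mass: 28 × 1.00783 + 34 × 1.0087 = 62.51504 u
Mass defect Δm = 62.51504 − 61.9283 = 0.58674 u
Converting to energy: 0.58674 u × 931.5 MeV/u = 546.548 MeV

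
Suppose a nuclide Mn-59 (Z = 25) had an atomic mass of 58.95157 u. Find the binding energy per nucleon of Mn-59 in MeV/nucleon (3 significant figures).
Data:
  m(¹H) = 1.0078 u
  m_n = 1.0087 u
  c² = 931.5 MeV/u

Mass of separated nucleons = 25(1.0078) + 34(1.0087) = 25.1950 + 34.2958 = 59.4908 u
Mass defect Δm = 59.4908 − 58.95157 = 0.53923 u
E_B = 0.53923 × 931.5 = 502.293 MeV
Per nucleon: 502.293 / 59 = 8.513 MeV

8.51 MeV/nucleon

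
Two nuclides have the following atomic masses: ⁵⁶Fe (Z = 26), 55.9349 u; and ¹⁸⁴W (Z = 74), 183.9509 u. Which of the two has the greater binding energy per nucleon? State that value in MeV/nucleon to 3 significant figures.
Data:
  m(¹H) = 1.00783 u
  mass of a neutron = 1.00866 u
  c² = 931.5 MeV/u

⁵⁶Fe; 8.79 MeV/nucleon

⁵⁶Fe: Σm = 26(1.00783) + 30(1.00866) = 56.46338 u; Δm = 0.52848 u; E_B = 492.28 MeV; E_B/A = 8.791 MeV
¹⁸⁴W: Σm = 74(1.00783) + 110(1.00866) = 185.53202 u; Δm = 1.58112 u; E_B = 1472.8 MeV; E_B/A = 8.004 MeV
⁵⁶Fe has the higher binding energy per nucleon, so it is the more tightly bound nucleus.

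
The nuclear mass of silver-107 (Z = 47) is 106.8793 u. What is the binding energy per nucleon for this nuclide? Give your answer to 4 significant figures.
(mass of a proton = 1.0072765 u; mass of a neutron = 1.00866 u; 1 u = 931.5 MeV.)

8.551 MeV/nucleon

The nucleus contains 47 protons and 107 − 47 = 60 neutrons.
Mass of separated nucleons = 47(1.0072765) + 60(1.00866) = 47.3419955 + 60.51960 = 107.8615955 u
Mass defect Δm = 107.8615955 − 106.8793 = 0.9822955 u
Converting to energy: 0.9822955 u × 931.5 MeV/u = 915.008 MeV
Per nucleon: 915.008 / 107 = 8.551 MeV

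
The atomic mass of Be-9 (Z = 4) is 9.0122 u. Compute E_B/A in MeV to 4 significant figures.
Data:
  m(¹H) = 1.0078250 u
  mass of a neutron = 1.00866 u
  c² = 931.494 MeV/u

With 4 protons and 5 neutrons (A = 9):
Mass of separated nucleons = 4(1.0078250) + 5(1.00866) = 4.0313000 + 5.04330 = 9.0746000 u
Δm = 9.0746000 − 9.0122 = 0.0624000 u
E_B = 0.0624000 × 931.494 = 58.1252 MeV
BE/A = 58.1252 MeV / 9 = 6.458 MeV/nucleon

6.458 MeV/nucleon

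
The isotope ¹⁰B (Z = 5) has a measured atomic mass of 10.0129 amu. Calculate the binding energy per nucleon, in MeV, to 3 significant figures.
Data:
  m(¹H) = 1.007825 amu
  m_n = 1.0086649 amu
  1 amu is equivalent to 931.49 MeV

Total constituent mass: 5 × 1.007825 + 5 × 1.0086649 = 10.0824495 amu
The mass defect is 10.0824495 − 10.0129 = 0.0695495 amu.
E_B = 0.0695495 × 931.49 = 64.7847 MeV
BE/A = 64.7847 MeV / 10 = 6.478 MeV/nucleon

6.48 MeV/nucleon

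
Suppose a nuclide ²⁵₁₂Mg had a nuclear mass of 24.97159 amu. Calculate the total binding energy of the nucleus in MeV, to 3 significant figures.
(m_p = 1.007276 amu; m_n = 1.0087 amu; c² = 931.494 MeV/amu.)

Z = 12, so N = A − Z = 25 − 12 = 13.
Total constituent mass: 12 × 1.007276 + 13 × 1.0087 = 25.200412 amu
Δm = 25.200412 − 24.97159 = 0.228822 amu
E_B = 0.228822 × 931.494 = 213.146 MeV

213 MeV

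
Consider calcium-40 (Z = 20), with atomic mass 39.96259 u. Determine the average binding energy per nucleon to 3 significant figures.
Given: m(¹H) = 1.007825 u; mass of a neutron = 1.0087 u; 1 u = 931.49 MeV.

8.57 MeV/nucleon

The nucleus contains 20 protons and 40 − 20 = 20 neutrons.
Total constituent mass: 20 × 1.007825 + 20 × 1.0087 = 40.330500 u
Δm = 40.330500 − 39.96259 = 0.367910 u
Binding energy = Δm·c² = 0.367910 × 931.49 MeV/u = 342.704 MeV
BE/A = 342.704 MeV / 40 = 8.568 MeV/nucleon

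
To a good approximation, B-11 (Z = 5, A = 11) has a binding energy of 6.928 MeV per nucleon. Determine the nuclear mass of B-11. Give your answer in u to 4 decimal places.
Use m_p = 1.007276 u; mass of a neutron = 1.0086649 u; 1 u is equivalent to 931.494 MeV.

Total binding energy = 11 × 6.928 = 76.208 MeV
Mass defect = 76.208 MeV / (931.494 MeV/u) = 0.081813 u
Constituent mass = 5(1.007276) + 6(1.0086649) = 11.0883694 u
Nuclear mass = 11.0883694 − 0.081813 = 11.0065564 u ≈ 11.0066 u (to 4 decimal places)

11.0066 u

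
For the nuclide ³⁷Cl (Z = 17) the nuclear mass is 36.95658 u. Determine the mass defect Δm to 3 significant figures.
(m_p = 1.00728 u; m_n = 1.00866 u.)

0.340 u

Σm = 17·m_p + 20·m_n = 17.12376 + 20.17320 = 37.29696 u
Mass defect Δm = 37.29696 − 36.95658 = 0.34038 u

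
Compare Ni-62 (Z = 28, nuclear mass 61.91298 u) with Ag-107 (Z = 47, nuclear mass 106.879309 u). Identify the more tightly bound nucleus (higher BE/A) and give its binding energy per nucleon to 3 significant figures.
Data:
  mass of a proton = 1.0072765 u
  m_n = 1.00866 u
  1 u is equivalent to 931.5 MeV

Ni-62; 8.79 MeV/nucleon

Ni-62: Σm = 28(1.0072765) + 34(1.00866) = 62.4981820 u; Δm = 0.5852020 u; E_B = 545.12 MeV; E_B/A = 8.792 MeV
Ag-107: Σm = 47(1.0072765) + 60(1.00866) = 107.8615955 u; Δm = 0.9822865 u; E_B = 915.00 MeV; E_B/A = 8.551 MeV
Ni-62 has the higher binding energy per nucleon, so it is the more tightly bound nucleus.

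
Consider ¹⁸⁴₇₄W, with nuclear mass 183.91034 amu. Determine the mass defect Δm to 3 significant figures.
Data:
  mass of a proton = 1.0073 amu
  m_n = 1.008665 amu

Total constituent mass: 74 × 1.0073 + 110 × 1.008665 = 185.493350 amu
Mass defect Δm = 185.493350 − 183.91034 = 1.583010 amu

1.58 amu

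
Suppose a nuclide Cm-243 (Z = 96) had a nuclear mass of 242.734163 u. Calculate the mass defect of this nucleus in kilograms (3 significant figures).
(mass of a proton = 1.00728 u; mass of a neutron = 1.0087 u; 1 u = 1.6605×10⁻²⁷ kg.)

With 96 protons and 147 neutrons (A = 243):
Mass of separated nucleons = 96(1.00728) + 147(1.0087) = 96.69888 + 148.2789 = 244.97778 u
The mass defect is 244.97778 − 242.734163 = 2.243617 u.
In SI units: 2.243617 u × 1.6605×10⁻²⁷ kg/u = 3.7255e-27 kg

3.73e-27 kg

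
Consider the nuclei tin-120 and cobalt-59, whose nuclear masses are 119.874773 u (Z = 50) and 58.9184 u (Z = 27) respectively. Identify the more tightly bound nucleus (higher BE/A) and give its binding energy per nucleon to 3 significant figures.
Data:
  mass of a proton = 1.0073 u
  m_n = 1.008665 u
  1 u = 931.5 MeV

cobalt-59; 8.78 MeV/nucleon

tin-120: Σm = 50(1.0073) + 70(1.008665) = 120.971550 u; Δm = 1.096777 u; E_B = 1021.65 MeV; E_B/A = 8.514 MeV
cobalt-59: Σm = 27(1.0073) + 32(1.008665) = 59.474380 u; Δm = 0.555980 u; E_B = 517.90 MeV; E_B/A = 8.778 MeV
cobalt-59 has the higher binding energy per nucleon, so it is the more tightly bound nucleus.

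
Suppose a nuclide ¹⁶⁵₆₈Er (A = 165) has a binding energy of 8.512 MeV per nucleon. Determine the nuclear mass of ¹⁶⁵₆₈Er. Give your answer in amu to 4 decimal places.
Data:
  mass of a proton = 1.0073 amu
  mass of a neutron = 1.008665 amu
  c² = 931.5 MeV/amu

164.8291 amu

Total binding energy = 165 × 8.512 = 1404.480 MeV
Mass defect = 1404.480 MeV / (931.5 MeV/amu) = 1.507762 amu
Constituent mass = 68(1.0073) + 97(1.008665) = 166.336905 amu
Nuclear mass = 166.336905 − 1.507762 = 164.829143 amu ≈ 164.8291 amu (to 4 decimal places)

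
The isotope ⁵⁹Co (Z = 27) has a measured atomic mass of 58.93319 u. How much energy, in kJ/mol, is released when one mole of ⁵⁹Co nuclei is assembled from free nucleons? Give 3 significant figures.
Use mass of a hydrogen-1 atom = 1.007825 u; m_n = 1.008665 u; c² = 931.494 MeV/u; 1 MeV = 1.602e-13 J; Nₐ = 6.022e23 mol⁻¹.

4.99e+10 kJ/mol

With 27 protons and 32 neutrons (A = 59):
Total constituent mass: 27 × 1.007825 + 32 × 1.008665 = 59.488555 u
Mass defect Δm = 59.488555 − 58.93319 = 0.555365 u
Converting to energy: 0.555365 u × 931.494 MeV/u = 517.319 MeV
Per nucleus in joules: 517.319 MeV × 1.602e-13 J/MeV = 8.2875e-11 J
Per mole: 8.2875e-11 J × 6.022e23 mol⁻¹ = 4.9907e+13 J/mol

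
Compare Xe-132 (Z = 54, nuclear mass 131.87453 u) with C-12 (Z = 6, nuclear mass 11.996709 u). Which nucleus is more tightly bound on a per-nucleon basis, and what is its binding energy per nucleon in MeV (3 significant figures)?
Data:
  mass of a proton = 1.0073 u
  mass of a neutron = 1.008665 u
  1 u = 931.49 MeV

Xe-132; 8.44 MeV/nucleon

Xe-132: Σm = 54(1.0073) + 78(1.008665) = 133.070070 u; Δm = 1.195540 u; E_B = 1113.63 MeV; E_B/A = 8.437 MeV
C-12: Σm = 6(1.0073) + 6(1.008665) = 12.095790 u; Δm = 0.099081 u; E_B = 92.293 MeV; E_B/A = 7.691 MeV
Xe-132 has the higher binding energy per nucleon, so it is the more tightly bound nucleus.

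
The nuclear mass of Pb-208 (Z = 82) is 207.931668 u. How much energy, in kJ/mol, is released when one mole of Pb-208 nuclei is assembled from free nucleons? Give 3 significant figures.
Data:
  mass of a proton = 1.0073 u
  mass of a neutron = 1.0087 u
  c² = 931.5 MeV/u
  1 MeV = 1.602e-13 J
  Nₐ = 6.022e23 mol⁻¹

1.58e+11 kJ/mol

With 82 protons and 126 neutrons (A = 208):
Total constituent mass: 82 × 1.0073 + 126 × 1.0087 = 209.6948 u
The mass defect is 209.6948 − 207.931668 = 1.763132 u.
E_B = 1.763132 × 931.5 = 1642.36 MeV
Per nucleus in joules: 1642.36 MeV × 1.602e-13 J/MeV = 2.6311e-10 J
Per mole: 2.6311e-10 J × 6.022e23 mol⁻¹ = 1.5844e+14 J/mol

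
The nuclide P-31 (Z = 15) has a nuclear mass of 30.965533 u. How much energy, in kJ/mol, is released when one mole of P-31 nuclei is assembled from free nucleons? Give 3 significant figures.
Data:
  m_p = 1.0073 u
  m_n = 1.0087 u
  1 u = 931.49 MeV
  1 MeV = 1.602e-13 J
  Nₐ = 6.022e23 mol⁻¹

Σm = 15·m_p + 16·m_n = 15.1095 + 16.1392 = 31.2487 u
Mass defect Δm = 31.2487 − 30.965533 = 0.283167 u
E_B = 0.283167 × 931.49 = 263.767 MeV
Per nucleus in joules: 263.767 MeV × 1.602e-13 J/MeV = 4.2255e-11 J
Per mole: 4.2255e-11 J × 6.022e23 mol⁻¹ = 2.5446e+13 J/mol

2.54e+10 kJ/mol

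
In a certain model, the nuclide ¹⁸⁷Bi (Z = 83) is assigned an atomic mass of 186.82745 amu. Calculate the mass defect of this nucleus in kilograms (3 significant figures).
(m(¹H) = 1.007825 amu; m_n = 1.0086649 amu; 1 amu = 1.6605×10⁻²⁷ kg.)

With 83 protons and 104 neutrons (A = 187):
Mass of separated nucleons = 83(1.007825) + 104(1.0086649) = 83.649475 + 104.9011496 = 188.5506246 amu
Mass defect Δm = 188.5506246 − 186.82745 = 1.7231746 amu
In SI units: 1.7231746 amu × 1.6605×10⁻²⁷ kg/amu = 2.8613e-27 kg

2.86e-27 kg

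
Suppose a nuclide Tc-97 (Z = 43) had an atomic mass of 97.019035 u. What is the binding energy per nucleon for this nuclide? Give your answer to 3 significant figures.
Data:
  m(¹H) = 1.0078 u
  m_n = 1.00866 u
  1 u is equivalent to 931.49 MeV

7.53 MeV/nucleon

Total constituent mass: 43 × 1.0078 + 54 × 1.00866 = 97.80304 u
Mass defect Δm = 97.80304 − 97.019035 = 0.784005 u
E_B = 0.784005 × 931.49 = 730.293 MeV
Dividing by A = 97 gives 7.529 MeV per nucleon.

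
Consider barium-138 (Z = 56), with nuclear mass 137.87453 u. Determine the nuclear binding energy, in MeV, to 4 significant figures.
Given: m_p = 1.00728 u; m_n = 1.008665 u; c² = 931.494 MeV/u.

Z = 56, so N = A − Z = 138 − 56 = 82.
Total constituent mass: 56 × 1.00728 + 82 × 1.008665 = 139.118210 u
Δm = 139.118210 − 137.87453 = 1.243680 u
Binding energy = Δm·c² = 1.243680 × 931.494 MeV/u = 1158.48 MeV

1158 MeV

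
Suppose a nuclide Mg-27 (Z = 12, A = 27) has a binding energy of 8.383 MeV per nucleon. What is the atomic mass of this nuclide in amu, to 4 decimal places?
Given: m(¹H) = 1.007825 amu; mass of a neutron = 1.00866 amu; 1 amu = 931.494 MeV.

26.9808 amu

Total binding energy = 27 × 8.383 = 226.341 MeV
Mass defect = 226.341 MeV / (931.494 MeV/amu) = 0.242987 amu
Constituent mass = 12(1.007825) + 15(1.00866) = 27.223800 amu
Atomic mass = 27.223800 − 0.242987 = 26.980813 amu ≈ 26.9808 amu (to 4 decimal places)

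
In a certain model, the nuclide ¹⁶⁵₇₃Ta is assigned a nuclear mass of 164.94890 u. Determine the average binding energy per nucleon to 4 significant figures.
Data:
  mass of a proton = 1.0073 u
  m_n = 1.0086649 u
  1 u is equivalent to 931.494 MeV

7.797 MeV/nucleon

Z = 73, so N = A − Z = 165 − 73 = 92.
Mass of separated nucleons = 73(1.0073) + 92(1.0086649) = 73.5329 + 92.7971708 = 166.3300708 u
Mass defect Δm = 166.3300708 − 164.94890 = 1.3811708 u
Converting to energy: 1.3811708 u × 931.494 MeV/u = 1286.55 MeV
Per nucleon: 1286.55 / 165 = 7.797 MeV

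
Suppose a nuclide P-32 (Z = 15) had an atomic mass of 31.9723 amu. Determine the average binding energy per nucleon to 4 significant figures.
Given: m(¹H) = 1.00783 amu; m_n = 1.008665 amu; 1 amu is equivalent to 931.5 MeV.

Σm = 15·m(¹H) + 17·m_n = 15.11745 + 17.147305 = 32.264755 amu
The mass defect is 32.264755 − 31.9723 = 0.292455 amu.
Converting to energy: 0.292455 amu × 931.5 MeV/amu = 272.422 MeV
BE/A = 272.422 MeV / 32 = 8.513 MeV/nucleon

8.513 MeV/nucleon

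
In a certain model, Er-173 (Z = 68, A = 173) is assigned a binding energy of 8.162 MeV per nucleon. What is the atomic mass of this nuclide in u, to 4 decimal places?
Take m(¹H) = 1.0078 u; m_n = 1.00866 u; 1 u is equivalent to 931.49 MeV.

172.9238 u

Total binding energy = 173 × 8.162 = 1412.026 MeV
Mass defect = 1412.026 MeV / (931.49 MeV/u) = 1.515879 u
Constituent mass = 68(1.0078) + 105(1.00866) = 174.43970 u
Atomic mass = 174.43970 − 1.515879 = 172.923821 u ≈ 172.9238 u (to 4 decimal places)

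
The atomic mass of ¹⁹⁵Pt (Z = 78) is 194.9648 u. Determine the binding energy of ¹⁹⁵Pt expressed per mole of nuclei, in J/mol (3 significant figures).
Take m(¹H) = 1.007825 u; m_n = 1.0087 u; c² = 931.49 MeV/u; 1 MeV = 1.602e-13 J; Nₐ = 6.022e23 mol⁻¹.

1.49e+14 J/mol

Z = 78, so N = A − Z = 195 − 78 = 117.
Total constituent mass: 78 × 1.007825 + 117 × 1.0087 = 196.628250 u
Δm = 196.628250 − 194.9648 = 1.663450 u
E_B = 1.663450 × 931.49 = 1549.49 MeV
Per nucleus in joules: 1549.49 MeV × 1.602e-13 J/MeV = 2.4823e-10 J
Per mole: 2.4823e-10 J × 6.022e23 mol⁻¹ = 1.4948e+14 J/mol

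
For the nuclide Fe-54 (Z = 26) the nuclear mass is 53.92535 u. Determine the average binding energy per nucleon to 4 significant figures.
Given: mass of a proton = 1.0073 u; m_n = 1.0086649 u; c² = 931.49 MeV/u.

Σm = 26·m_p + 28·m_n = 26.1898 + 28.2426172 = 54.4324172 u
Mass defect Δm = 54.4324172 − 53.92535 = 0.5070672 u
Binding energy = Δm·c² = 0.5070672 × 931.49 MeV/u = 472.328 MeV
BE/A = 472.328 MeV / 54 = 8.747 MeV/nucleon

8.747 MeV/nucleon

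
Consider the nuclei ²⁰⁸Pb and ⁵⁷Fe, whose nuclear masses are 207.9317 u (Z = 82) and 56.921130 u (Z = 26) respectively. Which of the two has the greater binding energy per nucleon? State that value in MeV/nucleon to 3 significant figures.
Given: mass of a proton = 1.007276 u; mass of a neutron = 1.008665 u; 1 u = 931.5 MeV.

⁵⁷Fe; 8.77 MeV/nucleon

²⁰⁸Pb: Σm = 82(1.007276) + 126(1.008665) = 209.688422 u; Δm = 1.756722 u; E_B = 1636.4 MeV; E_B/A = 7.867 MeV
⁵⁷Fe: Σm = 26(1.007276) + 31(1.008665) = 57.457791 u; Δm = 0.536661 u; E_B = 499.90 MeV; E_B/A = 8.770 MeV
⁵⁷Fe has the higher binding energy per nucleon, so it is the more tightly bound nucleus.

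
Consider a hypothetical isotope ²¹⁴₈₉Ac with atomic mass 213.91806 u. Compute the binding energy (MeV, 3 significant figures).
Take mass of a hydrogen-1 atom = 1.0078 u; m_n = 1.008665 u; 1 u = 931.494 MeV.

With 89 protons and 125 neutrons (A = 214):
Σm = 89·m(¹H) + 125·m_n = 89.6942 + 126.083125 = 215.777325 u
Mass defect Δm = 215.777325 − 213.91806 = 1.859265 u
E_B = 1.859265 × 931.494 = 1731.89 MeV

1730 MeV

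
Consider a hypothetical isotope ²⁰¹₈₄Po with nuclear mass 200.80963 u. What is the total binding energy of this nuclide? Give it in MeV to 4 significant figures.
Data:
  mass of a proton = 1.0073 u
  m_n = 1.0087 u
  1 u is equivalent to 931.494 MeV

1697 MeV

The nucleus contains 84 protons and 201 − 84 = 117 neutrons.
Total constituent mass: 84 × 1.0073 + 117 × 1.0087 = 202.6311 u
Mass defect Δm = 202.6311 − 200.80963 = 1.82147 u
Binding energy = Δm·c² = 1.82147 × 931.494 MeV/u = 1696.69 MeV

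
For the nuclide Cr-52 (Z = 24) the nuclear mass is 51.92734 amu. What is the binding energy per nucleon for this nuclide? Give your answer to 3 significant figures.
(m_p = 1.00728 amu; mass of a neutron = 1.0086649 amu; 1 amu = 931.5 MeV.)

8.78 MeV/nucleon

Total constituent mass: 24 × 1.00728 + 28 × 1.0086649 = 52.4173372 amu
Δm = 52.4173372 − 51.92734 = 0.4899972 amu
Converting to energy: 0.4899972 amu × 931.5 MeV/amu = 456.432 MeV
Dividing by A = 52 gives 8.778 MeV per nucleon.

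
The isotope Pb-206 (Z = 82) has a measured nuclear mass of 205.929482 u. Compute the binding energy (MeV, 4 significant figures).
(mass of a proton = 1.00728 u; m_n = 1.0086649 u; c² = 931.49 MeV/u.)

1623 MeV

Total constituent mass: 82 × 1.00728 + 124 × 1.0086649 = 207.6714076 u
The mass defect is 207.6714076 − 205.929482 = 1.7419256 u.
E_B = 1.7419256 × 931.49 = 1622.59 MeV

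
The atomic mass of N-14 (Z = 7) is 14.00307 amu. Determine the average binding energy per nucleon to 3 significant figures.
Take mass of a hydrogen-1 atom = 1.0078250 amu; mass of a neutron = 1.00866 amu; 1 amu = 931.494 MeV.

With 7 protons and 7 neutrons (A = 14):
Σm = 7·m(¹H) + 7·m_n = 7.0547750 + 7.06062 = 14.1153950 amu
The mass defect is 14.1153950 − 14.00307 = 0.1123250 amu.
Converting to energy: 0.1123250 amu × 931.494 MeV/amu = 104.630 MeV
Per nucleon: 104.630 / 14 = 7.474 MeV

7.47 MeV/nucleon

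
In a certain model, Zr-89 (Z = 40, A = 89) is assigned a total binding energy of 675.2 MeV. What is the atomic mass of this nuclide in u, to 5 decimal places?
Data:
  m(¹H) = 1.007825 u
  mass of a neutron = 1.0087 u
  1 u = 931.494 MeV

Mass defect = 675.2 MeV / (931.494 MeV/u) = 0.7248571 u
Constituent mass = 40(1.007825) + 49(1.0087) = 89.739300 u
Atomic mass = 89.739300 − 0.7248571 = 89.0144429 u ≈ 89.01444 u (to 5 decimal places)

89.01444 u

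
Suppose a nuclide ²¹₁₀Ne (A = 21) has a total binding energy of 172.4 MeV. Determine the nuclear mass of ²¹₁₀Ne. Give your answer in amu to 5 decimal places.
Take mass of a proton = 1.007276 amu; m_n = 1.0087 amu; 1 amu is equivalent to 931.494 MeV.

20.98338 amu

Mass defect = 172.4 MeV / (931.494 MeV/amu) = 0.1850790 amu
Constituent mass = 10(1.007276) + 11(1.0087) = 21.168460 amu
Nuclear mass = 21.168460 − 0.1850790 = 20.9833810 amu ≈ 20.98338 amu (to 5 decimal places)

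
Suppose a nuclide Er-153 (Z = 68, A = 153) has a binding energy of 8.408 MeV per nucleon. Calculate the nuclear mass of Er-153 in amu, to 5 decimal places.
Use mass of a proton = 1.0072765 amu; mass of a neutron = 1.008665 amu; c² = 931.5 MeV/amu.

152.85030 amu

Total binding energy = 153 × 8.408 = 1286.424 MeV
Mass defect = 1286.424 MeV / (931.5 MeV/amu) = 1.3810242 amu
Constituent mass = 68(1.0072765) + 85(1.008665) = 154.2313270 amu
Nuclear mass = 154.2313270 − 1.3810242 = 152.8503028 amu ≈ 152.85030 amu (to 5 decimal places)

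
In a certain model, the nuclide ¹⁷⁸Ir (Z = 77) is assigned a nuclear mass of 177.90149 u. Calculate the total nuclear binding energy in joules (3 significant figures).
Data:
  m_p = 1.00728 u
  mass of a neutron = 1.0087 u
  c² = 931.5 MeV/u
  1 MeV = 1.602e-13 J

2.29e-10 J

Total constituent mass: 77 × 1.00728 + 101 × 1.0087 = 179.43926 u
The mass defect is 179.43926 − 177.90149 = 1.53777 u.
Binding energy = Δm·c² = 1.53777 × 931.5 MeV/u = 1432.43 MeV
In joules: 1432.43 MeV × 1.602e-13 J/MeV = 2.2948e-10 J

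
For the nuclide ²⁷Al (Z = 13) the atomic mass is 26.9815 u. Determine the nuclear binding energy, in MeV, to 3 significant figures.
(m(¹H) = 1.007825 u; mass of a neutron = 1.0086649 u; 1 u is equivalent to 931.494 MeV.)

225 MeV

With 13 protons and 14 neutrons (A = 27):
Mass of separated nucleons = 13(1.007825) + 14(1.0086649) = 13.101725 + 14.1213086 = 27.2230336 u
Mass defect Δm = 27.2230336 − 26.9815 = 0.2415336 u
Converting to energy: 0.2415336 u × 931.494 MeV/u = 224.987 MeV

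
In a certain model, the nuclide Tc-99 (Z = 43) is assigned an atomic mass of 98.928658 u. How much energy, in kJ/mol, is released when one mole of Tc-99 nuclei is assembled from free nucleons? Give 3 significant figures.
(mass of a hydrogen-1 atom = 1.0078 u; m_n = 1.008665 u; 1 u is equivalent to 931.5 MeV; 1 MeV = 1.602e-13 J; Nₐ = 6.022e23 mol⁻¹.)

8.02e+10 kJ/mol

Σm = 43·m(¹H) + 56·m_n = 43.3354 + 56.485240 = 99.820640 u
The mass defect is 99.820640 − 98.928658 = 0.891982 u.
Binding energy = Δm·c² = 0.891982 × 931.5 MeV/u = 830.881 MeV
Per nucleus in joules: 830.881 MeV × 1.602e-13 J/MeV = 1.3311e-10 J
Per mole: 1.3311e-10 J × 6.022e23 mol⁻¹ = 8.0159e+13 J/mol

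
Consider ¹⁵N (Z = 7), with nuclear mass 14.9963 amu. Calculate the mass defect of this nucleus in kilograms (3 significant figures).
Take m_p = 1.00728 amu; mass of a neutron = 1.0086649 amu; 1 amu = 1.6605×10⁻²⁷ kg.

With 7 protons and 8 neutrons (A = 15):
Σm = 7·m_p + 8·m_n = 7.05096 + 8.0693192 = 15.1202792 amu
Mass defect Δm = 15.1202792 − 14.9963 = 0.1239792 amu
In SI units: 0.1239792 amu × 1.6605×10⁻²⁷ kg/amu = 2.0587e-28 kg

2.06e-28 kg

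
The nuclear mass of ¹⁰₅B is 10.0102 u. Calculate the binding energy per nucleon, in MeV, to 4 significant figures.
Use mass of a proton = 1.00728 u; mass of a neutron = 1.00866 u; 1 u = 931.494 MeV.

The nucleus contains 5 protons and 10 − 5 = 5 neutrons.
Mass of separated nucleons = 5(1.00728) + 5(1.00866) = 5.03640 + 5.04330 = 10.07970 u
The mass defect is 10.07970 − 10.0102 = 0.06950 u.
Binding energy = Δm·c² = 0.06950 × 931.494 MeV/u = 64.7388 MeV
Per nucleon: 64.7388 / 10 = 6.474 MeV

6.474 MeV/nucleon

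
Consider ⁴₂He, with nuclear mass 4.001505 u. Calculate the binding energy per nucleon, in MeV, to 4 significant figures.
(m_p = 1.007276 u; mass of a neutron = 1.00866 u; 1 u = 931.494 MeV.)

7.072 MeV/nucleon

Mass of separated nucleons = 2(1.007276) + 2(1.00866) = 2.014552 + 2.01732 = 4.031872 u
Mass defect Δm = 4.031872 − 4.001505 = 0.030367 u
Converting to energy: 0.030367 u × 931.494 MeV/u = 28.2867 MeV
Dividing by A = 4 gives 7.072 MeV per nucleon.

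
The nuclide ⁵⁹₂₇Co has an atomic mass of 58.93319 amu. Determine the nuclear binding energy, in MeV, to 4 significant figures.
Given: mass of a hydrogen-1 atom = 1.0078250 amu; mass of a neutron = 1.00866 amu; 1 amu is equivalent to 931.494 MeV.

The nucleus contains 27 protons and 59 − 27 = 32 neutrons.
Total constituent mass: 27 × 1.0078250 + 32 × 1.00866 = 59.4883950 amu
The mass defect is 59.4883950 − 58.93319 = 0.5552050 amu.
Binding energy = Δm·c² = 0.5552050 × 931.494 MeV/amu = 517.170 MeV

517.2 MeV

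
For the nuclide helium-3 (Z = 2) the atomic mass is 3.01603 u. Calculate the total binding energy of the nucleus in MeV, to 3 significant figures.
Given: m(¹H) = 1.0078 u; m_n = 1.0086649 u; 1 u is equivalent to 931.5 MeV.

The nucleus contains 2 protons and 3 − 2 = 1 neutrons.
Mass of separated nucleons = 2(1.0078) + 1(1.0086649) = 2.0156 + 1.0086649 = 3.0242649 u
Δm = 3.0242649 − 3.01603 = 0.0082349 u
Binding energy = Δm·c² = 0.0082349 × 931.5 MeV/u = 7.67081 MeV

7.67 MeV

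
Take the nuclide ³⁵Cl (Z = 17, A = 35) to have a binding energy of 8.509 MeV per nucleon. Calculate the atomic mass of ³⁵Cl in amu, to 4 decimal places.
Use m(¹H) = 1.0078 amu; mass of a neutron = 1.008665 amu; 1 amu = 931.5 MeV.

Total binding energy = 35 × 8.509 = 297.815 MeV
Mass defect = 297.815 MeV / (931.5 MeV/amu) = 0.319716 amu
Constituent mass = 17(1.0078) + 18(1.008665) = 35.288570 amu
Atomic mass = 35.288570 − 0.319716 = 34.968854 amu ≈ 34.9689 amu (to 4 decimal places)

34.9689 amu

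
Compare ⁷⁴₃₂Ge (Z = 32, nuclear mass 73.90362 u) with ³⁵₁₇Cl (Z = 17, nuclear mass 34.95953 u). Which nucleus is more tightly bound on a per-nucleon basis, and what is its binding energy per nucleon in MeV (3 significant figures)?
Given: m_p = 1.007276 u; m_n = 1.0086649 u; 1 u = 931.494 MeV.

⁷⁴₃₂Ge; 8.73 MeV/nucleon

⁷⁴₃₂Ge: Σm = 32(1.007276) + 42(1.0086649) = 74.5967578 u; Δm = 0.6931378 u; E_B = 645.65 MeV; E_B/A = 8.725 MeV
³⁵₁₇Cl: Σm = 17(1.007276) + 18(1.0086649) = 35.2796602 u; Δm = 0.3201302 u; E_B = 298.20 MeV; E_B/A = 8.520 MeV
⁷⁴₃₂Ge has the higher binding energy per nucleon, so it is the more tightly bound nucleus.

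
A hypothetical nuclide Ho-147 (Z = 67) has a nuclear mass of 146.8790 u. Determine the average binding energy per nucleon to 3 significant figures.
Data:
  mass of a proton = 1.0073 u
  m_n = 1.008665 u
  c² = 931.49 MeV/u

8.26 MeV/nucleon

Z = 67, so N = A − Z = 147 − 67 = 80.
Total constituent mass: 67 × 1.0073 + 80 × 1.008665 = 148.182300 u
Mass defect Δm = 148.182300 − 146.8790 = 1.303300 u
Binding energy = Δm·c² = 1.303300 × 931.49 MeV/u = 1214.01 MeV
BE/A = 1214.01 MeV / 147 = 8.259 MeV/nucleon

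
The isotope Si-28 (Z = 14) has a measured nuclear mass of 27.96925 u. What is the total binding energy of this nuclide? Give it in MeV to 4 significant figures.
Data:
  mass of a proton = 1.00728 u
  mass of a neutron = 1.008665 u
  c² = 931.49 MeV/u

Σm = 14·m_p + 14·m_n = 14.10192 + 14.121310 = 28.223230 u
The mass defect is 28.223230 − 27.96925 = 0.253980 u.
Converting to energy: 0.253980 u × 931.49 MeV/u = 236.580 MeV

236.6 MeV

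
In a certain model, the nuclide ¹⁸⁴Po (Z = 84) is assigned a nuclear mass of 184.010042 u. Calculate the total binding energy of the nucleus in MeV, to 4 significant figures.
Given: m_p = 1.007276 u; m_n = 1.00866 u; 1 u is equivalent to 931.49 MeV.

1367 MeV

Σm = 84·m_p + 100·m_n = 84.611184 + 100.86600 = 185.477184 u
The mass defect is 185.477184 − 184.010042 = 1.467142 u.
E_B = 1.467142 × 931.49 = 1366.63 MeV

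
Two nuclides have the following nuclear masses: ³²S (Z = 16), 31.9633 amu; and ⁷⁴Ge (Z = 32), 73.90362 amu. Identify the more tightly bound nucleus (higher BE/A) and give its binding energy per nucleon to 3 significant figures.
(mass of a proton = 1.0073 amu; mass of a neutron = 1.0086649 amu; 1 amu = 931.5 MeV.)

³²S: Σm = 16(1.0073) + 16(1.0086649) = 32.2554384 amu; Δm = 0.2921384 amu; E_B = 272.13 MeV; E_B/A = 8.504 MeV
⁷⁴Ge: Σm = 32(1.0073) + 42(1.0086649) = 74.5975258 amu; Δm = 0.6939058 amu; E_B = 646.373 MeV; E_B/A = 8.7348 MeV
⁷⁴Ge has the higher binding energy per nucleon, so it is the more tightly bound nucleus.

⁷⁴Ge; 8.73 MeV/nucleon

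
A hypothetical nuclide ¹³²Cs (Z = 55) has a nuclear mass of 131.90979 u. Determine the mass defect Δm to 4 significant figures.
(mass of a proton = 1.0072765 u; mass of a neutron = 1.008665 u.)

1.158 u

The nucleus contains 55 protons and 132 − 55 = 77 neutrons.
Mass of separated nucleons = 55(1.0072765) + 77(1.008665) = 55.4002075 + 77.667205 = 133.0674125 u
Mass defect Δm = 133.0674125 − 131.90979 = 1.1576225 u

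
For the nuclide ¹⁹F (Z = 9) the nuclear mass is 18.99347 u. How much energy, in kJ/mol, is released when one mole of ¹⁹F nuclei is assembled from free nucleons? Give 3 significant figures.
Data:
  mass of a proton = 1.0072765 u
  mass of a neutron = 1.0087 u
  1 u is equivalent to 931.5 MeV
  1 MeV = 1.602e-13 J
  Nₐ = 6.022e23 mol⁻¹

The nucleus contains 9 protons and 19 − 9 = 10 neutrons.
Mass of separated nucleons = 9(1.0072765) + 10(1.0087) = 9.0654885 + 10.0870 = 19.1524885 u
Mass defect Δm = 19.1524885 − 18.99347 = 0.1590185 u
Binding energy = Δm·c² = 0.1590185 × 931.5 MeV/u = 148.126 MeV
Per nucleus in joules: 148.126 MeV × 1.602e-13 J/MeV = 2.3730e-11 J
Per mole: 2.3730e-11 J × 6.022e23 mol⁻¹ = 1.4290e+13 J/mol

1.43e+10 kJ/mol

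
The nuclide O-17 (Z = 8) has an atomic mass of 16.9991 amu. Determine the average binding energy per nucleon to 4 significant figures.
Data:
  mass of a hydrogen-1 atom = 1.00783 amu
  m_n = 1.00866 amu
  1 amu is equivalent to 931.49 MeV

7.752 MeV/nucleon

Σm = 8·m(¹H) + 9·m_n = 8.06264 + 9.07794 = 17.14058 amu
The mass defect is 17.14058 − 16.9991 = 0.14148 amu.
Converting to energy: 0.14148 amu × 931.49 MeV/amu = 131.787 MeV
BE/A = 131.787 MeV / 17 = 7.752 MeV/nucleon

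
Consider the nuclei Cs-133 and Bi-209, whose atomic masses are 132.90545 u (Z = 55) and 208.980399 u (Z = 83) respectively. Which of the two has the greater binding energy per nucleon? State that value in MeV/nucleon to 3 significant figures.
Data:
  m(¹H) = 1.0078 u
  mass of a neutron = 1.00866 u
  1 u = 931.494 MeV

Cs-133: Σm = 55(1.0078) + 78(1.00866) = 134.10448 u; Δm = 1.19903 u; E_B = 1116.9 MeV; E_B/A = 8.398 MeV
Bi-209: Σm = 83(1.0078) + 126(1.00866) = 210.73856 u; Δm = 1.758161 u; E_B = 1637.7 MeV; E_B/A = 7.836 MeV
Cs-133 has the higher binding energy per nucleon, so it is the more tightly bound nucleus.

Cs-133; 8.40 MeV/nucleon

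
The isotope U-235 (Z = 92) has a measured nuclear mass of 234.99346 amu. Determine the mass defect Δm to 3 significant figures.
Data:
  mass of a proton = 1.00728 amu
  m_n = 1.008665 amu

With 92 protons and 143 neutrons (A = 235):
Σm = 92·m_p + 143·m_n = 92.66976 + 144.239095 = 236.908855 amu
Mass defect Δm = 236.908855 − 234.99346 = 1.915395 amu

1.92 amu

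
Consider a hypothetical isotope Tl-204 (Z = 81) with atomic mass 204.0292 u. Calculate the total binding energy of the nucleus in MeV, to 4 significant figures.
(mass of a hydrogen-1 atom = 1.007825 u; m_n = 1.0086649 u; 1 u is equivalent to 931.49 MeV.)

Z = 81, so N = A − Z = 204 − 81 = 123.
Total constituent mass: 81 × 1.007825 + 123 × 1.0086649 = 205.6996077 u
Mass defect Δm = 205.6996077 − 204.0292 = 1.6704077 u
Binding energy = Δm·c² = 1.6704077 × 931.49 MeV/u = 1555.97 MeV

1556 MeV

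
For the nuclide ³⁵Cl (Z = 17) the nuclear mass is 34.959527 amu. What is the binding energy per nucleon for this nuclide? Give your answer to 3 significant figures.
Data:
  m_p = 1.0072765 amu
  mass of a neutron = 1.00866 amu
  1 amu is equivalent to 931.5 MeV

8.52 MeV/nucleon

Z = 17, so N = A − Z = 35 − 17 = 18.
Total constituent mass: 17 × 1.0072765 + 18 × 1.00866 = 35.2795805 amu
Δm = 35.2795805 − 34.959527 = 0.3200535 amu
Converting to energy: 0.3200535 amu × 931.5 MeV/amu = 298.130 MeV
Dividing by A = 35 gives 8.518 MeV per nucleon.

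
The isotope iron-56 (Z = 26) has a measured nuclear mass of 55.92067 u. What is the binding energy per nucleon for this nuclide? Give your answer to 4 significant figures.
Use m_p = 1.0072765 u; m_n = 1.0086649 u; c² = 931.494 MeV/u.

Mass of separated nucleons = 26(1.0072765) + 30(1.0086649) = 26.1891890 + 30.2599470 = 56.4491360 u
Mass defect Δm = 56.4491360 − 55.92067 = 0.5284660 u
E_B = 0.5284660 × 931.494 = 492.263 MeV
BE/A = 492.263 MeV / 56 = 8.790 MeV/nucleon

8.790 MeV/nucleon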